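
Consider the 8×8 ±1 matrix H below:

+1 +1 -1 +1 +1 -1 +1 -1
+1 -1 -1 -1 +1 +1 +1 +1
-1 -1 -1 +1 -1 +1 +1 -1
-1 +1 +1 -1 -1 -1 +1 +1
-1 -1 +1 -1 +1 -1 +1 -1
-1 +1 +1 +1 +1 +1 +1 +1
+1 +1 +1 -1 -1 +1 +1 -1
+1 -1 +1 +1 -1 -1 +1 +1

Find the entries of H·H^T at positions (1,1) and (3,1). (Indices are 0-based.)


Row 1 of H: [1, -1, -1, -1, 1, 1, 1, 1].
Row 3 of H: [-1, 1, 1, -1, -1, -1, 1, 1].
(H·H^T)[1][1] = Σ_j H[1][j]·H[1][j] = (1)² + (-1)² + (-1)² + (-1)² + (1)² + (1)² + (1)² + (1)² = 1 + 1 + 1 + 1 + 1 + 1 + 1 + 1 = 8.
(H·H^T)[3][1] = Σ_j H[3][j]·H[1][j] = (-1)·(1) + (1)·(-1) + (1)·(-1) + (-1)·(-1) + (-1)·(1) + (-1)·(1) + (1)·(1) + (1)·(1) = -1 + -1 + -1 + 1 + -1 + -1 + 1 + 1 = -2.
Rows 3 and 1 are not orthogonal (dot product = -2 ≠ 0), so H is not a Hadamard matrix.

(1,1) entry = 8; (3,1) entry = -2.


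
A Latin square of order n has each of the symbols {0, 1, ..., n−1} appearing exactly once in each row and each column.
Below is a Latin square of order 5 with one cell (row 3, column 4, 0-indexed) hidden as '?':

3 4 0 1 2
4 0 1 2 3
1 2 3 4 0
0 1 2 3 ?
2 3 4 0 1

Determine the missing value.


Row 3 contains symbols [0, 1, 2, 3] — missing [4].
Column 4 contains symbols [0, 1, 2, 3] — missing [4].
The missing symbol must appear in both missing sets; intersection = [4].
Therefore the hidden value is 4.

Missing value = 4.


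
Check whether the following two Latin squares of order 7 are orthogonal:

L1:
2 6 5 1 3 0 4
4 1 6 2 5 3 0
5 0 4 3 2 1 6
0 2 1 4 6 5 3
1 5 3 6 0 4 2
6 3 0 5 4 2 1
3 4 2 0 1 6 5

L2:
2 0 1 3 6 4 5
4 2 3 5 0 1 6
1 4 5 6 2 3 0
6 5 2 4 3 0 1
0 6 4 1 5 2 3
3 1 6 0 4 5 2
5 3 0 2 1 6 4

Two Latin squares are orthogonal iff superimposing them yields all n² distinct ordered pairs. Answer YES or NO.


Form the n² = 49 superimposed pairs (L1[i][j], L2[i][j]), row by row (rows and columns indexed from 0):
row 0: (2,2) (6,0) (5,1) (1,3) (3,6) (0,4) (4,5)
row 1: (4,4) (1,2) (6,3) (2,5) (5,0) (3,1) (0,6)
row 2: (5,1) (0,4) (4,5) (3,6) (2,2) (1,3) (6,0)
row 3: (0,6) (2,5) (1,2) (4,4) (6,3) (5,0) (3,1)
row 4: (1,0) (5,6) (3,4) (6,1) (0,5) (4,2) (2,3)
row 5: (6,3) (3,1) (0,6) (5,0) (4,4) (2,5) (1,2)
row 6: (3,5) (4,3) (2,0) (0,2) (1,1) (6,6) (5,4)
Orthogonality requires all 49 pairs distinct.
But the pair (5,1) repeats: cell (0,2) has L1 = 5, L2 = 1, and cell (2,0) has L1 = 5, L2 = 1.
A repeated pair means some other pair never occurs (only 28 distinct pairs out of 49), so the squares are not orthogonal.
Conclusion: NO.

NO


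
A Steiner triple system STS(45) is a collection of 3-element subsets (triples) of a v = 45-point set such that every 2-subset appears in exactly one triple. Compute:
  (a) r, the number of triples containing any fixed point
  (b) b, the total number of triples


An STS(v) is a 2-(v, 3, 1) BIBD: block size k = 3, λ = 1.
Replication: r(k − 1) = λ(v − 1) ⇒ r·2 = 45 − 1 = 44 ⇒ r = 22.
Block count: b = v(v − 1)/6 = 45·44/6 = 1980/6 = 330.

r = 22, b = 330.


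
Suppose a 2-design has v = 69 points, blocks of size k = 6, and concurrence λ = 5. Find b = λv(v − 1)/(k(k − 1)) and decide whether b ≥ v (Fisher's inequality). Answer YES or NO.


r = λ(v − 1)/(k − 1) = 5·68/5 = 68.
b = vr/k = 69·68/6 = 782.
Fisher's inequality: b ≥ v ⇔ 782 ≥ 69? YES.

YES


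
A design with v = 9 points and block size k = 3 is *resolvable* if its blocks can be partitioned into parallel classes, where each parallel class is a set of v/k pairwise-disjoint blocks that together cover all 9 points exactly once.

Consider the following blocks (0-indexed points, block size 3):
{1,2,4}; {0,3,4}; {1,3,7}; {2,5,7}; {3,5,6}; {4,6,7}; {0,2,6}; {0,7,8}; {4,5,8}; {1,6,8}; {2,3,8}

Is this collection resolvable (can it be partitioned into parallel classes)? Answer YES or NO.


v = 9, block size k = 3, number of blocks = 11.
For resolvability, blocks must partition into parallel classes of size v/k = 3.
Total blocks must therefore be a multiple of 3: 11 = 3·3 + 2 ⇒ not divisible ✗.
Resolvable? NO.

NO


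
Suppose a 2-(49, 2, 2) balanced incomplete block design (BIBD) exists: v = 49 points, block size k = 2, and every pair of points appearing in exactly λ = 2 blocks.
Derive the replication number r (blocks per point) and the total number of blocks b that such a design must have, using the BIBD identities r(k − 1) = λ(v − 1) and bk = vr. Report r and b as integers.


Any 2-(v, k, λ) BIBD satisfies two necessary conditions:
  (i)  Each point sits in r blocks, and counting incidences through any fixed point gives r(k − 1) = λ(v − 1), so r = λ(v − 1)/(k − 1).
  (ii) Total incidences bk = vr, so b = vr/k.
Step 1: r = λ(v − 1)/(k − 1) = 2·(49 − 1)/(2 − 1) = 2·48/1 = 96/1 = 96.
Step 2: b = vr/k = 49·96/2 = 4704/2 = 2352.
Check integrality: r = 96 ∈ Z ✓, b = 2352 ∈ Z ✓.
(These identities are necessary conditions: they determine r and b for any design with these parameters, but do not by themselves prove that one exists.)

r = 96, b = 2352.


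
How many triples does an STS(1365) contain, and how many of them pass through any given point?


An STS(v) is a 2-(v, 3, 1) BIBD: block size k = 3, λ = 1.
Replication: r(k − 1) = λ(v − 1) ⇒ r·2 = 1365 − 1 = 1364 ⇒ r = 682.
Block count: b = v(v − 1)/6 = 1365·1364/6 = 1861860/6 = 310310.

r = 682, b = 310310.


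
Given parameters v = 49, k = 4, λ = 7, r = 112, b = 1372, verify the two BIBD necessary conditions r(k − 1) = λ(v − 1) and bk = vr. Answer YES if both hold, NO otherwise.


Condition (i): r(k − 1) = 112·3 = 336; λ(v − 1) = 7·48 = 336. Match? YES.
Condition (ii): bk = 1372·4 = 5488; vr = 49·112 = 5488. Match? YES.
Both conditions hold? YES.

YES


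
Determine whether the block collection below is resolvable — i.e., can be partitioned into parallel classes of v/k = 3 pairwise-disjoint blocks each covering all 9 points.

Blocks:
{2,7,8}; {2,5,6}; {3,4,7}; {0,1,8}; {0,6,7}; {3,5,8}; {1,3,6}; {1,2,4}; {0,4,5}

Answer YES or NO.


v = 9, block size k = 3, number of blocks = 9.
For resolvability, blocks must partition into parallel classes of size v/k = 3.
Total blocks must therefore be a multiple of 3: 9 = 3·3 + 0 ⇒ divisible ✓.
Greedy packing gives 3 candidate class(es). Each should be a full parallel class (size 3, covers all 9 points).
  Class 1 (3 blocks): {2,7,8}; {1,3,6}; {0,4,5}. Points covered: [0, 1, 2, 3, 4, 5, 6, 7, 8].
  Class 2 (3 blocks): {2,5,6}; {3,4,7}; {0,1,8}. Points covered: [0, 1, 2, 3, 4, 5, 6, 7, 8].
  Class 3 (3 blocks): {0,6,7}; {3,5,8}; {1,2,4}. Points covered: [0, 1, 2, 3, 4, 5, 6, 7, 8].
All classes full (size 3)? YES. All classes cover every point? YES.
Resolvable? YES.

YES


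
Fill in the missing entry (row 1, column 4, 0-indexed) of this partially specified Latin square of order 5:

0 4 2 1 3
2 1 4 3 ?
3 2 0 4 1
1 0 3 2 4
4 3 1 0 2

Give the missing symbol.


Row 1 contains symbols [1, 2, 3, 4] — missing [0].
Column 4 contains symbols [1, 2, 3, 4] — missing [0].
The missing symbol must appear in both missing sets; intersection = [0].
Therefore the hidden value is 0.

Missing value = 0.


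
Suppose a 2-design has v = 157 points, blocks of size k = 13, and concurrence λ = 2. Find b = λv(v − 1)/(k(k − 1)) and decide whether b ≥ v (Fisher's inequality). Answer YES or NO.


r = λ(v − 1)/(k − 1) = 2·156/12 = 26.
b = vr/k = 157·26/13 = 314.
Fisher's inequality: b ≥ v ⇔ 314 ≥ 157? YES.

YES


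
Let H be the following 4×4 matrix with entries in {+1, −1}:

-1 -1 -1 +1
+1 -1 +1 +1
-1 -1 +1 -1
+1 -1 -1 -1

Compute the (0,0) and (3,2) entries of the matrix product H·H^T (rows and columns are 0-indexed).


Row 0 of H: [-1, -1, -1, 1].
Row 2 of H: [-1, -1, 1, -1].
Row 3 of H: [1, -1, -1, -1].
(H·H^T)[0][0] = Σ_j H[0][j]·H[0][j] = (-1)² + (-1)² + (-1)² + (1)² = 1 + 1 + 1 + 1 = 4.
(H·H^T)[3][2] = Σ_j H[3][j]·H[2][j] = (1)·(-1) + (-1)·(-1) + (-1)·(1) + (-1)·(-1) = -1 + 1 + -1 + 1 = 0.
So rows 3 and 2 are orthogonal; the diagonal entry equals n = 4.

(0,0) entry = 4; (3,2) entry = 0.


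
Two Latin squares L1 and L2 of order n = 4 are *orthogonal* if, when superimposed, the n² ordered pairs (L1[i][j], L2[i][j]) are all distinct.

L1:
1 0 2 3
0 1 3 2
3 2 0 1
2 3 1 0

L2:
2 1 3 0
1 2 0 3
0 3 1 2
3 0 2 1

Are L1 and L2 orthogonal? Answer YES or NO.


Form the n² = 16 superimposed pairs (L1[i][j], L2[i][j]), row by row (rows and columns indexed from 0):
row 0: (1,2) (0,1) (2,3) (3,0)
row 1: (0,1) (1,2) (3,0) (2,3)
row 2: (3,0) (2,3) (0,1) (1,2)
row 3: (2,3) (3,0) (1,2) (0,1)
Orthogonality requires all 16 pairs distinct.
But the pair (0,1) repeats: cell (0,1) has L1 = 0, L2 = 1, and cell (1,0) has L1 = 0, L2 = 1.
A repeated pair means some other pair never occurs (only 4 distinct pairs out of 16), so the squares are not orthogonal.
Conclusion: NO.

NO


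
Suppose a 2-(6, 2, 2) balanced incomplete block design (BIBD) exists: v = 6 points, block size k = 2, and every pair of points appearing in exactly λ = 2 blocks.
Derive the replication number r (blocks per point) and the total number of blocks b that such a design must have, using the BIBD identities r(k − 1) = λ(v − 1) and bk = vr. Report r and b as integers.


Any 2-(v, k, λ) BIBD satisfies two necessary conditions:
  (i)  Each point sits in r blocks, and counting incidences through any fixed point gives r(k − 1) = λ(v − 1), so r = λ(v − 1)/(k − 1).
  (ii) Total incidences bk = vr, so b = vr/k.
Step 1: r = λ(v − 1)/(k − 1) = 2·(6 − 1)/(2 − 1) = 2·5/1 = 10/1 = 10.
Step 2: b = vr/k = 6·10/2 = 60/2 = 30.
Check integrality: r = 10 ∈ Z ✓, b = 30 ∈ Z ✓.
(These identities are necessary conditions: they determine r and b for any design with these parameters, but do not by themselves prove that one exists.)

r = 10, b = 30.


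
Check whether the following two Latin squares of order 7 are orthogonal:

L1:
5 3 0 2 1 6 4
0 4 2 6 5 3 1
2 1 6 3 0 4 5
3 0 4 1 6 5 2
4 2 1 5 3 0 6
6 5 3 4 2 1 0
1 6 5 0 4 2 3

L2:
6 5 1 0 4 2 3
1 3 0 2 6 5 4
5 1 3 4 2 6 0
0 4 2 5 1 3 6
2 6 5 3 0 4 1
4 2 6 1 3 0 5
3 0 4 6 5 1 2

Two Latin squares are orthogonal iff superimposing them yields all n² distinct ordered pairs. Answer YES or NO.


Form the n² = 49 superimposed pairs (L1[i][j], L2[i][j]), row by row (rows and columns indexed from 0):
row 0: (5,6) (3,5) (0,1) (2,0) (1,4) (6,2) (4,3)
row 1: (0,1) (4,3) (2,0) (6,2) (5,6) (3,5) (1,4)
row 2: (2,5) (1,1) (6,3) (3,4) (0,2) (4,6) (5,0)
row 3: (3,0) (0,4) (4,2) (1,5) (6,1) (5,3) (2,6)
row 4: (4,2) (2,6) (1,5) (5,3) (3,0) (0,4) (6,1)
row 5: (6,4) (5,2) (3,6) (4,1) (2,3) (1,0) (0,5)
row 6: (1,3) (6,0) (5,4) (0,6) (4,5) (2,1) (3,2)
Orthogonality requires all 49 pairs distinct.
But the pair (0,1) repeats: cell (0,2) has L1 = 0, L2 = 1, and cell (1,0) has L1 = 0, L2 = 1.
A repeated pair means some other pair never occurs (only 35 distinct pairs out of 49), so the squares are not orthogonal.
Conclusion: NO.

NO


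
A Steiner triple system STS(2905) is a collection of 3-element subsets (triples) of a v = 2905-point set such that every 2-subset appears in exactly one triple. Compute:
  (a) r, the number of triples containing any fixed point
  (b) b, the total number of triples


An STS(v) is a 2-(v, 3, 1) BIBD: block size k = 3, λ = 1.
Replication: r(k − 1) = λ(v − 1) ⇒ r·2 = 2905 − 1 = 2904 ⇒ r = 1452.
Block count: b = v(v − 1)/6 = 2905·2904/6 = 8436120/6 = 1406020.
(Check via bk = vr: 1406020·3 = 4218060 = 2905·1452 = 4218060 ✓.)

r = 1452, b = 1406020.


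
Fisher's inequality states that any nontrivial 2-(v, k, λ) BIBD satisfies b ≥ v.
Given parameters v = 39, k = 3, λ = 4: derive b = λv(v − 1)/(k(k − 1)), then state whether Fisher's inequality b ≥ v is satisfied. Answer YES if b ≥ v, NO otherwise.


r = λ(v − 1)/(k − 1) = 4·38/2 = 76.
b = vr/k = 39·76/3 = 988.
Fisher's inequality: b ≥ v ⇔ 988 ≥ 39? YES.

YES


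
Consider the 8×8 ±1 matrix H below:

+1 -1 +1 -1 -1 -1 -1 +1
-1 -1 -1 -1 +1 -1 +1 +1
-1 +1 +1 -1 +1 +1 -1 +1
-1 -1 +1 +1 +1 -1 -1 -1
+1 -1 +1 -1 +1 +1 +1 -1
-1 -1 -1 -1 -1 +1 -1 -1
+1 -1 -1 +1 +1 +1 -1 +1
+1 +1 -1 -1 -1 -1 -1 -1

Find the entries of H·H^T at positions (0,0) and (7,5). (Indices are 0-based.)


Row 0 of H: [1, -1, 1, -1, -1, -1, -1, 1].
Row 5 of H: [-1, -1, -1, -1, -1, 1, -1, -1].
Row 7 of H: [1, 1, -1, -1, -1, -1, -1, -1].
(H·H^T)[0][0] = Σ_j H[0][j]·H[0][j] = (1)² + (-1)² + (1)² + (-1)² + (-1)² + (-1)² + (-1)² + (1)² = 1 + 1 + 1 + 1 + 1 + 1 + 1 + 1 = 8.
(H·H^T)[7][5] = Σ_j H[7][j]·H[5][j] = (1)·(-1) + (1)·(-1) + (-1)·(-1) + (-1)·(-1) + (-1)·(-1) + (-1)·(1) + (-1)·(-1) + (-1)·(-1) = -1 + -1 + 1 + 1 + 1 + -1 + 1 + 1 = 2.
Rows 7 and 5 are not orthogonal (dot product = 2 ≠ 0), so H is not a Hadamard matrix.

(0,0) entry = 8; (7,5) entry = 2.


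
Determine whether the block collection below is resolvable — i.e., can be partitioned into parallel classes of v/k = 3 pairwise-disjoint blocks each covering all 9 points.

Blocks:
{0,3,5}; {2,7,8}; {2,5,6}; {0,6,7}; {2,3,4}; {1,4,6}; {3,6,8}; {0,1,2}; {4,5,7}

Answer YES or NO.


v = 9, block size k = 3, number of blocks = 9.
For resolvability, blocks must partition into parallel classes of size v/k = 3.
Total blocks must therefore be a multiple of 3: 9 = 3·3 + 0 ⇒ divisible ✓.
Consider block {2,5,6}. It intersects every other block in the collection, so no parallel class of size 3 can contain it.
Since every block must belong to some parallel class in a resolution, the collection cannot be partitioned into parallel classes.
Resolvable? NO.

NO


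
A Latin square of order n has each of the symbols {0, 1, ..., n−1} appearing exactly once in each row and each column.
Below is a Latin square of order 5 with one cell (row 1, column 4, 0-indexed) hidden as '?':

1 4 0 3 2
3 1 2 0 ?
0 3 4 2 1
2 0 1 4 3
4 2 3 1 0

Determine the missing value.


Row 1 contains symbols [0, 1, 2, 3] — missing [4].
Column 4 contains symbols [0, 1, 2, 3] — missing [4].
The missing symbol must appear in both missing sets; intersection = [4].
Therefore the hidden value is 4.

Missing value = 4.


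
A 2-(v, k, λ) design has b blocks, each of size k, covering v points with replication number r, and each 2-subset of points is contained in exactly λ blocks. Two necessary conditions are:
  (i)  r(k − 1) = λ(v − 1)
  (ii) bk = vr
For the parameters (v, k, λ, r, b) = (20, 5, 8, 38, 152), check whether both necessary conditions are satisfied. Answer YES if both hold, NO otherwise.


Condition (i): r(k − 1) = 38·4 = 152; λ(v − 1) = 8·19 = 152. Match? YES.
Condition (ii): bk = 152·5 = 760; vr = 20·38 = 760. Match? YES.
Both conditions hold? YES.

YES


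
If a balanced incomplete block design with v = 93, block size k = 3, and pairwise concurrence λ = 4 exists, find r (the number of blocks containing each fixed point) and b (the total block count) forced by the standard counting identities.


Any 2-(v, k, λ) BIBD satisfies two necessary conditions:
  (i)  Each point sits in r blocks, and counting incidences through any fixed point gives r(k − 1) = λ(v − 1), so r = λ(v − 1)/(k − 1).
  (ii) Total incidences bk = vr, so b = vr/k.
Step 1: r = λ(v − 1)/(k − 1) = 4·(93 − 1)/(3 − 1) = 4·92/2 = 368/2 = 184.
Step 2: b = vr/k = 93·184/3 = 17112/3 = 5704.
Check integrality: r = 184 ∈ Z ✓, b = 5704 ∈ Z ✓.
(These identities are necessary conditions: they determine r and b for any design with these parameters, but do not by themselves prove that one exists.)

r = 184, b = 5704.


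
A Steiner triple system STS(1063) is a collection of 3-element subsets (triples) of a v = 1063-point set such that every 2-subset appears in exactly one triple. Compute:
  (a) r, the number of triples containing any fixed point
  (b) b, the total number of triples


An STS(v) is a 2-(v, 3, 1) BIBD: block size k = 3, λ = 1.
Replication: r(k − 1) = λ(v − 1) ⇒ r·2 = 1063 − 1 = 1062 ⇒ r = 531.
Block count: b = v(v − 1)/6 = 1063·1062/6 = 1128906/6 = 188151.
(Check via bk = vr: 188151·3 = 564453 = 1063·531 = 564453 ✓.)

r = 531, b = 188151.


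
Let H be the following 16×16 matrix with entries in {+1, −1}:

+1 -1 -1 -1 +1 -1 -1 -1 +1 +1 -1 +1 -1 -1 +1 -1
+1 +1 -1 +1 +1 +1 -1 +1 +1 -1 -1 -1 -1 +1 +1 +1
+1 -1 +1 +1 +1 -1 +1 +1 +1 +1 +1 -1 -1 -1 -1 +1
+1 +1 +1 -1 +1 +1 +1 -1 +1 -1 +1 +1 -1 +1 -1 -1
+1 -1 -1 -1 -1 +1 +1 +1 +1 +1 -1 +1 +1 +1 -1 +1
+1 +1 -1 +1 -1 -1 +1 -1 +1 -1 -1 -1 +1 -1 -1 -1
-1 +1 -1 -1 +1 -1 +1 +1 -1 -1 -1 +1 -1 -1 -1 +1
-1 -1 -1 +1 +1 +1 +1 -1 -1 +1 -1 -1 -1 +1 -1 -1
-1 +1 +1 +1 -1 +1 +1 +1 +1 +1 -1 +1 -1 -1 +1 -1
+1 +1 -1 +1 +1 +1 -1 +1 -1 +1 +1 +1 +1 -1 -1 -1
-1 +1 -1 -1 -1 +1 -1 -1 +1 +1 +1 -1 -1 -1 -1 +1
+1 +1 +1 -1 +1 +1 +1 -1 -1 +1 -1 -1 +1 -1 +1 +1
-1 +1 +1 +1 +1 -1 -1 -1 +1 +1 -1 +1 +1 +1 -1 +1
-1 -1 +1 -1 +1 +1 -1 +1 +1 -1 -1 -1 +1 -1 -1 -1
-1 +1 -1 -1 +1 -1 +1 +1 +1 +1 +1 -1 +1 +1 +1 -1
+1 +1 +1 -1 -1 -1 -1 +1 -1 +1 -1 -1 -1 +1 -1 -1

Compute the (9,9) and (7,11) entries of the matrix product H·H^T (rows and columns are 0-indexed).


Row 7 of H: [-1, -1, -1, 1, 1, 1, 1, -1, -1, 1, -1, -1, -1, 1, -1, -1].
Row 9 of H: [1, 1, -1, 1, 1, 1, -1, 1, -1, 1, 1, 1, 1, -1, -1, -1].
Row 11 of H: [1, 1, 1, -1, 1, 1, 1, -1, -1, 1, -1, -1, 1, -1, 1, 1].
(H·H^T)[9][9] = Σ_j H[9][j]·H[9][j] = (1)² + (1)² + (-1)² + (1)² + (1)² + (1)² + (-1)² + (1)² + (-1)² + (1)² + (1)² + (1)² + (1)² + (-1)² + (-1)² + (-1)² = 1 + 1 + 1 + 1 + 1 + 1 + 1 + 1 + 1 + 1 + 1 + 1 + 1 + 1 + 1 + 1 = 16.
(H·H^T)[7][11] = Σ_j H[7][j]·H[11][j] = (-1)·(1) + (-1)·(1) + (-1)·(1) + (1)·(-1) + (1)·(1) + (1)·(1) + (1)·(1) + (-1)·(-1) + (-1)·(-1) + (1)·(1) + (-1)·(-1) + (-1)·(-1) + (-1)·(1) + (1)·(-1) + (-1)·(1) + (-1)·(1) = -1 + -1 + -1 + -1 + 1 + 1 + 1 + 1 + 1 + 1 + 1 + 1 + -1 + -1 + -1 + -1 = 0.
So rows 7 and 11 are orthogonal; the diagonal entry equals n = 16.

(9,9) entry = 16; (7,11) entry = 0.


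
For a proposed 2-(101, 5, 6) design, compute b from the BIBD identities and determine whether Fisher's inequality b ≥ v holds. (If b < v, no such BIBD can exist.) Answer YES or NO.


b = λv(v − 1)/(k(k − 1)) = 6·101·100/(5·4) = 60600/20 = 3030.
Compare with v = 101: b ≥ v, so Fisher's inequality holds.

YES


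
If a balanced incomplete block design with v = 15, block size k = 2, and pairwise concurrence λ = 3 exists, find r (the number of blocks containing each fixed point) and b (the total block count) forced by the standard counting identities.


Any 2-(v, k, λ) BIBD satisfies two necessary conditions:
  (i)  Each point sits in r blocks, and counting incidences through any fixed point gives r(k − 1) = λ(v − 1), so r = λ(v − 1)/(k − 1).
  (ii) Total incidences bk = vr, so b = vr/k.
Step 1: r = λ(v − 1)/(k − 1) = 3·(15 − 1)/(2 − 1) = 3·14/1 = 42/1 = 42.
Step 2: b = vr/k = 15·42/2 = 630/2 = 315.
Check integrality: r = 42 ∈ Z ✓, b = 315 ∈ Z ✓.
(These identities are necessary conditions: they determine r and b for any design with these parameters, but do not by themselves prove that one exists.)

r = 42, b = 315.


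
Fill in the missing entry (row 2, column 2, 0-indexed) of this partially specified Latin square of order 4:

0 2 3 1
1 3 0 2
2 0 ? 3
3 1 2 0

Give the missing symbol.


Row 2 contains symbols [0, 2, 3] — missing [1].
Column 2 contains symbols [0, 2, 3] — missing [1].
The missing symbol must appear in both missing sets; intersection = [1].
Therefore the hidden value is 1.

Missing value = 1.


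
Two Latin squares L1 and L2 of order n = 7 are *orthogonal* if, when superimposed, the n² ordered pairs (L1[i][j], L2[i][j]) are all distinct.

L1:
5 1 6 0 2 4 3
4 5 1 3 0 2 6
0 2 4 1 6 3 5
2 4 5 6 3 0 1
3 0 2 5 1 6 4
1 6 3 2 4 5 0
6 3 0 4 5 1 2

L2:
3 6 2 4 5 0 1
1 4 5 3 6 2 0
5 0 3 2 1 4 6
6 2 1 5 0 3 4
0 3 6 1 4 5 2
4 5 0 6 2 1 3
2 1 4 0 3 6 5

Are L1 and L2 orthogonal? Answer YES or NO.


Form the n² = 49 superimposed pairs (L1[i][j], L2[i][j]), row by row (rows and columns indexed from 0):
row 0: (5,3) (1,6) (6,2) (0,4) (2,5) (4,0) (3,1)
row 1: (4,1) (5,4) (1,5) (3,3) (0,6) (2,2) (6,0)
row 2: (0,5) (2,0) (4,3) (1,2) (6,1) (3,4) (5,6)
row 3: (2,6) (4,2) (5,1) (6,5) (3,0) (0,3) (1,4)
row 4: (3,0) (0,3) (2,6) (5,1) (1,4) (6,5) (4,2)
row 5: (1,4) (6,5) (3,0) (2,6) (4,2) (5,1) (0,3)
row 6: (6,2) (3,1) (0,4) (4,0) (5,3) (1,6) (2,5)
Orthogonality requires all 49 pairs distinct.
But the pair (3,0) repeats: cell (3,4) has L1 = 3, L2 = 0, and cell (4,0) has L1 = 3, L2 = 0.
A repeated pair means some other pair never occurs (only 28 distinct pairs out of 49), so the squares are not orthogonal.
Conclusion: NO.

NO


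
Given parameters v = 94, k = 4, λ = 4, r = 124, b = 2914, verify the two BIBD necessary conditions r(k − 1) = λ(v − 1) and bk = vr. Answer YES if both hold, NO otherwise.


Condition (i): r(k − 1) = 124·3 = 372; λ(v − 1) = 4·93 = 372. Match? YES.
Condition (ii): bk = 2914·4 = 11656; vr = 94·124 = 11656. Match? YES.
Both conditions hold? YES.

YES


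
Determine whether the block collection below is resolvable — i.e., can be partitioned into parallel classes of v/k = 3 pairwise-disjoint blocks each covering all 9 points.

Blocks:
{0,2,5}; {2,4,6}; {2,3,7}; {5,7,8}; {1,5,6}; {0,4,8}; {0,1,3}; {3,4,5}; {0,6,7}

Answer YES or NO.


v = 9, block size k = 3, number of blocks = 9.
For resolvability, blocks must partition into parallel classes of size v/k = 3.
Total blocks must therefore be a multiple of 3: 9 = 3·3 + 0 ⇒ divisible ✓.
Consider block {0,2,5}. It intersects every other block in the collection, so no parallel class of size 3 can contain it.
Since every block must belong to some parallel class in a resolution, the collection cannot be partitioned into parallel classes.
Resolvable? NO.

NO


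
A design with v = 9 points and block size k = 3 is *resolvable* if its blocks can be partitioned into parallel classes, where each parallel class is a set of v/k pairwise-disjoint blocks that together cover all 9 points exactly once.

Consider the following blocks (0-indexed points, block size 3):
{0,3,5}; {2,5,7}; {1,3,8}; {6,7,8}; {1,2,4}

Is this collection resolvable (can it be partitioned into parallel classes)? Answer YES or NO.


v = 9, block size k = 3, number of blocks = 5.
For resolvability, blocks must partition into parallel classes of size v/k = 3.
Total blocks must therefore be a multiple of 3: 5 = 3·1 + 2 ⇒ not divisible ✗.
Resolvable? NO.

NO


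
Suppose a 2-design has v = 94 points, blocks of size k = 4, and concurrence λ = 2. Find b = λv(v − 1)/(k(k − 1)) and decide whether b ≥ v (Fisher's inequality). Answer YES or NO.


b = λv(v − 1)/(k(k − 1)) = 2·94·93/(4·3) = 17484/12 = 1457.
Compare with v = 94: b ≥ v, so Fisher's inequality holds.

YES


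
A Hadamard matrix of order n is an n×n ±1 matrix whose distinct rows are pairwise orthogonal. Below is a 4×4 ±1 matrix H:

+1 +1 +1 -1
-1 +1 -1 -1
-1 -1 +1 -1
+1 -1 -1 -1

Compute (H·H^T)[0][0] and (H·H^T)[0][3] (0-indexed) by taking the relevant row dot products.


Row 0 of H: [1, 1, 1, -1].
Row 3 of H: [1, -1, -1, -1].
(H·H^T)[0][0] = Σ_j H[0][j]·H[0][j] = (1)² + (1)² + (1)² + (-1)² = 1 + 1 + 1 + 1 = 4.
(H·H^T)[0][3] = Σ_j H[0][j]·H[3][j] = (1)·(1) + (1)·(-1) + (1)·(-1) + (-1)·(-1) = 1 + -1 + -1 + 1 = 0.
So rows 0 and 3 are orthogonal; the diagonal entry equals n = 4.

(0,0) entry = 4; (0,3) entry = 0.


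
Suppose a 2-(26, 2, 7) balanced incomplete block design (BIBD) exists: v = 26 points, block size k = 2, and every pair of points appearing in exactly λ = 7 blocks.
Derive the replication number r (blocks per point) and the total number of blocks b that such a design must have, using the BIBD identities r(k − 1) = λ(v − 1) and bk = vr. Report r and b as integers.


Any 2-(v, k, λ) BIBD satisfies two necessary conditions:
  (i)  Each point sits in r blocks, and counting incidences through any fixed point gives r(k − 1) = λ(v − 1), so r = λ(v − 1)/(k − 1).
  (ii) Total incidences bk = vr, so b = vr/k.
Step 1: r = λ(v − 1)/(k − 1) = 7·(26 − 1)/(2 − 1) = 7·25/1 = 175/1 = 175.
Step 2: b = vr/k = 26·175/2 = 4550/2 = 2275.
Check integrality: r = 175 ∈ Z ✓, b = 2275 ∈ Z ✓.
(These identities are necessary conditions: they determine r and b for any design with these parameters, but do not by themselves prove that one exists.)

r = 175, b = 2275.


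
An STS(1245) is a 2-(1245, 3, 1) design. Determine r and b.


An STS(v) is a 2-(v, 3, 1) BIBD: block size k = 3, λ = 1.
Replication: r(k − 1) = λ(v − 1) ⇒ r·2 = 1245 − 1 = 1244 ⇒ r = 622.
Block count: bk = vr ⇒ b·3 = 1245·622 = 774390 ⇒ b = 258130.

r = 622, b = 258130.


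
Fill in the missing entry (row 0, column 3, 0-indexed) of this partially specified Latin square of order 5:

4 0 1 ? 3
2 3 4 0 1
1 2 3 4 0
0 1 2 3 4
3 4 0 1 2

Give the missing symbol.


Row 0 contains symbols [0, 1, 3, 4] — missing [2].
Column 3 contains symbols [0, 1, 3, 4] — missing [2].
The missing symbol must appear in both missing sets; intersection = [2].
Therefore the hidden value is 2.

Missing value = 2.


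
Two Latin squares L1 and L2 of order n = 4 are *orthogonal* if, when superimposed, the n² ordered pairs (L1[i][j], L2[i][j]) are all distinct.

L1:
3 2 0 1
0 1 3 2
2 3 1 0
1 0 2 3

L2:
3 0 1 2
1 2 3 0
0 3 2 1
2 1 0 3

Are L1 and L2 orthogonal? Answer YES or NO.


Form the n² = 16 superimposed pairs (L1[i][j], L2[i][j]), row by row (rows and columns indexed from 0):
row 0: (3,3) (2,0) (0,1) (1,2)
row 1: (0,1) (1,2) (3,3) (2,0)
row 2: (2,0) (3,3) (1,2) (0,1)
row 3: (1,2) (0,1) (2,0) (3,3)
Orthogonality requires all 16 pairs distinct.
But the pair (0,1) repeats: cell (0,2) has L1 = 0, L2 = 1, and cell (1,0) has L1 = 0, L2 = 1.
A repeated pair means some other pair never occurs (only 4 distinct pairs out of 16), so the squares are not orthogonal.
Conclusion: NO.

NO


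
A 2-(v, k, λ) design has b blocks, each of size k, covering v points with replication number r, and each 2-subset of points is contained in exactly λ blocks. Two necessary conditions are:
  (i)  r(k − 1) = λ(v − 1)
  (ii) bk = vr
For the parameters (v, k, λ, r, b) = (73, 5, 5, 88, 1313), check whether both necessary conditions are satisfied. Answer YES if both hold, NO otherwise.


Condition (i): r(k − 1) = 88·4 = 352; λ(v − 1) = 5·72 = 360. Match? NO.
Condition (ii): bk = 1313·5 = 6565; vr = 73·88 = 6424. Match? NO.
Both conditions hold? NO.

NO


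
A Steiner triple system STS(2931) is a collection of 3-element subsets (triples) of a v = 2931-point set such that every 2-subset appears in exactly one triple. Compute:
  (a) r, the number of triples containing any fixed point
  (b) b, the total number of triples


An STS(v) is a 2-(v, 3, 1) BIBD: block size k = 3, λ = 1.
Replication: r(k − 1) = λ(v − 1) ⇒ r·2 = 2931 − 1 = 2930 ⇒ r = 1465.
Block count: b = v(v − 1)/6 = 2931·2930/6 = 8587830/6 = 1431305.
(Check via bk = vr: 1431305·3 = 4293915 = 2931·1465 = 4293915 ✓.)

r = 1465, b = 1431305.


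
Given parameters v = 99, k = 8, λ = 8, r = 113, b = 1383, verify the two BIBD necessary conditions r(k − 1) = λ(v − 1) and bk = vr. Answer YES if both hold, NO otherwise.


Condition (i): r(k − 1) = 113·7 = 791; λ(v − 1) = 8·98 = 784. Match? NO.
Condition (ii): bk = 1383·8 = 11064; vr = 99·113 = 11187. Match? NO.
Both conditions hold? NO.

NO


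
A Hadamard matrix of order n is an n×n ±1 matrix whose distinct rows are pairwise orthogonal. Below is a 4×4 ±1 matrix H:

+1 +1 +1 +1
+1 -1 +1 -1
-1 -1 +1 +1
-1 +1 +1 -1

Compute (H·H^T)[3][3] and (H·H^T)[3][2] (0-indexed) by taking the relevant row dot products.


Row 2 of H: [-1, -1, 1, 1].
Row 3 of H: [-1, 1, 1, -1].
(H·H^T)[3][3] = Σ_j H[3][j]·H[3][j] = (-1)² + (1)² + (1)² + (-1)² = 1 + 1 + 1 + 1 = 4.
(H·H^T)[3][2] = Σ_j H[3][j]·H[2][j] = (-1)·(-1) + (1)·(-1) + (1)·(1) + (-1)·(1) = 1 + -1 + 1 + -1 = 0.
So rows 3 and 2 are orthogonal; the diagonal entry equals n = 4.

(3,3) entry = 4; (3,2) entry = 0.


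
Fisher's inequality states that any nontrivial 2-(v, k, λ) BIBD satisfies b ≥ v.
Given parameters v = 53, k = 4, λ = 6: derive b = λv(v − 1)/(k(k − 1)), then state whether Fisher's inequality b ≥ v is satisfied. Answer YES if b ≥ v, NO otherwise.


b = λv(v − 1)/(k(k − 1)) = 6·53·52/(4·3) = 16536/12 = 1378.
Compare with v = 53: b ≥ v, so Fisher's inequality holds.

YES


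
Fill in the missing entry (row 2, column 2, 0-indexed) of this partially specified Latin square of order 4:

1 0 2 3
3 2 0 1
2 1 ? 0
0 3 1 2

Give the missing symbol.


Row 2 contains symbols [0, 1, 2] — missing [3].
Column 2 contains symbols [0, 1, 2] — missing [3].
The missing symbol must appear in both missing sets; intersection = [3].
Therefore the hidden value is 3.

Missing value = 3.


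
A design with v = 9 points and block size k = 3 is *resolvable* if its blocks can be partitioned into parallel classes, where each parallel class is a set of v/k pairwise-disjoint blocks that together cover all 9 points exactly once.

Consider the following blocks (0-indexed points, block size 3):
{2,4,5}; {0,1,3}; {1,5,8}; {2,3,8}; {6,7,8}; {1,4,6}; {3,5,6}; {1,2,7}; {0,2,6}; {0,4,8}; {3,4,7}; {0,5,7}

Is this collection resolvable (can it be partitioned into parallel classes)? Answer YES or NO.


v = 9, block size k = 3, number of blocks = 12.
For resolvability, blocks must partition into parallel classes of size v/k = 3.
Total blocks must therefore be a multiple of 3: 12 = 3·4 + 0 ⇒ divisible ✓.
Greedy packing gives 4 candidate class(es). Each should be a full parallel class (size 3, covers all 9 points).
  Class 1 (3 blocks): {2,4,5}; {0,1,3}; {6,7,8}. Points covered: [0, 1, 2, 3, 4, 5, 6, 7, 8].
  Class 2 (3 blocks): {1,5,8}; {0,2,6}; {3,4,7}. Points covered: [0, 1, 2, 3, 4, 5, 6, 7, 8].
  Class 3 (3 blocks): {2,3,8}; {1,4,6}; {0,5,7}. Points covered: [0, 1, 2, 3, 4, 5, 6, 7, 8].
  Class 4 (3 blocks): {3,5,6}; {1,2,7}; {0,4,8}. Points covered: [0, 1, 2, 3, 4, 5, 6, 7, 8].
All classes full (size 3)? YES. All classes cover every point? YES.
Resolvable? YES.

YES


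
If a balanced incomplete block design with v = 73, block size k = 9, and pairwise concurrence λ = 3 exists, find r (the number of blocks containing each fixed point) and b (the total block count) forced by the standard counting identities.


Any 2-(v, k, λ) BIBD satisfies two necessary conditions:
  (i)  Each point sits in r blocks, and counting incidences through any fixed point gives r(k − 1) = λ(v − 1), so r = λ(v − 1)/(k − 1).
  (ii) Total incidences bk = vr, so b = vr/k.
Step 1: r = λ(v − 1)/(k − 1) = 3·(73 − 1)/(9 − 1) = 3·72/8 = 216/8 = 27.
Step 2: b = vr/k = 73·27/9 = 1971/9 = 219.
Check integrality: r = 27 ∈ Z ✓, b = 219 ∈ Z ✓.
(These identities are necessary conditions: they determine r and b for any design with these parameters, but do not by themselves prove that one exists.)

r = 27, b = 219.


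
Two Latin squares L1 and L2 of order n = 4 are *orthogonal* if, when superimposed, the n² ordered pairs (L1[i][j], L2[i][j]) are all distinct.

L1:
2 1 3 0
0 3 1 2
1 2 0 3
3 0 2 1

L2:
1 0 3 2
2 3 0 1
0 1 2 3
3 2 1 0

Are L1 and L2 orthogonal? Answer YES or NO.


Form the n² = 16 superimposed pairs (L1[i][j], L2[i][j]), row by row (rows and columns indexed from 0):
row 0: (2,1) (1,0) (3,3) (0,2)
row 1: (0,2) (3,3) (1,0) (2,1)
row 2: (1,0) (2,1) (0,2) (3,3)
row 3: (3,3) (0,2) (2,1) (1,0)
Orthogonality requires all 16 pairs distinct.
But the pair (0,2) repeats: cell (0,3) has L1 = 0, L2 = 2, and cell (1,0) has L1 = 0, L2 = 2.
A repeated pair means some other pair never occurs (only 4 distinct pairs out of 16), so the squares are not orthogonal.
Conclusion: NO.

NO


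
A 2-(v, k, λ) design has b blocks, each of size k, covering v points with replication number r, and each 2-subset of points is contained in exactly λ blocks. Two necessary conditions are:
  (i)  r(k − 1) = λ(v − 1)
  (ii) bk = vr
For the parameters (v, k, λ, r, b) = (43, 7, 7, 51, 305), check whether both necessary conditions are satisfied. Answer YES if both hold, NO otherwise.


Condition (i): r(k − 1) = 51·6 = 306; λ(v − 1) = 7·42 = 294. Match? NO.
Condition (ii): bk = 305·7 = 2135; vr = 43·51 = 2193. Match? NO.
Both conditions hold? NO.

NO


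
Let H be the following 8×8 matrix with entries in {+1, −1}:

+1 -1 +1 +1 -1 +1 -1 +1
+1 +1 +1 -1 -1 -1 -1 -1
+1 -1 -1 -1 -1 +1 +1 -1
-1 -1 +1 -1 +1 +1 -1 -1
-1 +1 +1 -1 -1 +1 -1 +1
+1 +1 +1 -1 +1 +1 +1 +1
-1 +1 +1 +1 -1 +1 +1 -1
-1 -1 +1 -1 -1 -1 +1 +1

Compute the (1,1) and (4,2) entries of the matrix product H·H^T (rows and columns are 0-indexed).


Row 1 of H: [1, 1, 1, -1, -1, -1, -1, -1].
Row 2 of H: [1, -1, -1, -1, -1, 1, 1, -1].
Row 4 of H: [-1, 1, 1, -1, -1, 1, -1, 1].
(H·H^T)[1][1] = Σ_j H[1][j]·H[1][j] = (1)² + (1)² + (1)² + (-1)² + (-1)² + (-1)² + (-1)² + (-1)² = 1 + 1 + 1 + 1 + 1 + 1 + 1 + 1 = 8.
(H·H^T)[4][2] = Σ_j H[4][j]·H[2][j] = (-1)·(1) + (1)·(-1) + (1)·(-1) + (-1)·(-1) + (-1)·(-1) + (1)·(1) + (-1)·(1) + (1)·(-1) = -1 + -1 + -1 + 1 + 1 + 1 + -1 + -1 = -2.
Rows 4 and 2 are not orthogonal (dot product = -2 ≠ 0), so H is not a Hadamard matrix.

(1,1) entry = 8; (4,2) entry = -2.


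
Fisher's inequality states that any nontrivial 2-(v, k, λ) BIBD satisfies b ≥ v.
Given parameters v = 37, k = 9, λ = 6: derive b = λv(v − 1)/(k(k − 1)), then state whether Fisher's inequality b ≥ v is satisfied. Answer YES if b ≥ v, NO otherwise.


b = λv(v − 1)/(k(k − 1)) = 6·37·36/(9·8) = 7992/72 = 111.
Compare with v = 37: b ≥ v, so Fisher's inequality holds.

YES


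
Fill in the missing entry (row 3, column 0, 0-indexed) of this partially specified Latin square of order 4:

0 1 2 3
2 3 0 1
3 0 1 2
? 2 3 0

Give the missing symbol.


Row 3 contains symbols [0, 2, 3] — missing [1].
Column 0 contains symbols [0, 2, 3] — missing [1].
The missing symbol must appear in both missing sets; intersection = [1].
Therefore the hidden value is 1.

Missing value = 1.


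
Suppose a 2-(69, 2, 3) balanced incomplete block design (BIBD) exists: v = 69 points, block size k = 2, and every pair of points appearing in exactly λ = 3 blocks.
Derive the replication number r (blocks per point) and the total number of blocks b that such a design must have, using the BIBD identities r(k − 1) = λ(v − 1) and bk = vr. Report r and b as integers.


Any 2-(v, k, λ) BIBD satisfies two necessary conditions:
  (i)  Each point sits in r blocks, and counting incidences through any fixed point gives r(k − 1) = λ(v − 1), so r = λ(v − 1)/(k − 1).
  (ii) Total incidences bk = vr, so b = vr/k.
Step 1: r = λ(v − 1)/(k − 1) = 3·(69 − 1)/(2 − 1) = 3·68/1 = 204/1 = 204.
Step 2: b = vr/k = 69·204/2 = 14076/2 = 7038.
Check integrality: r = 204 ∈ Z ✓, b = 7038 ∈ Z ✓.
(These identities are necessary conditions: they determine r and b for any design with these parameters, but do not by themselves prove that one exists.)

r = 204, b = 7038.


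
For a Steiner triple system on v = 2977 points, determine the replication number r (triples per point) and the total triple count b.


An STS(v) is a 2-(v, 3, 1) BIBD: block size k = 3, λ = 1.
Replication: r(k − 1) = λ(v − 1) ⇒ r·2 = 2977 − 1 = 2976 ⇒ r = 1488.
Block count: bk = vr ⇒ b·3 = 2977·1488 = 4429776 ⇒ b = 1476592.
(Check via b = v(v − 1)/6 = 2977·2976/6 = 8859552/6 = 1476592.)

r = 1488, b = 1476592.


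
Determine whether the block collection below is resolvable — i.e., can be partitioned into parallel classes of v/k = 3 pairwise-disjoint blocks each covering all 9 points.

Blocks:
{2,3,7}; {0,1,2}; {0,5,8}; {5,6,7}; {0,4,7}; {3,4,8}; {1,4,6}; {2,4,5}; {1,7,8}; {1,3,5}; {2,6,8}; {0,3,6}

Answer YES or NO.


v = 9, block size k = 3, number of blocks = 12.
For resolvability, blocks must partition into parallel classes of size v/k = 3.
Total blocks must therefore be a multiple of 3: 12 = 3·4 + 0 ⇒ divisible ✓.
Greedy packing gives 4 candidate class(es). Each should be a full parallel class (size 3, covers all 9 points).
  Class 1 (3 blocks): {2,3,7}; {0,5,8}; {1,4,6}. Points covered: [0, 1, 2, 3, 4, 5, 6, 7, 8].
  Class 2 (3 blocks): {0,1,2}; {5,6,7}; {3,4,8}. Points covered: [0, 1, 2, 3, 4, 5, 6, 7, 8].
  Class 3 (3 blocks): {0,4,7}; {1,3,5}; {2,6,8}. Points covered: [0, 1, 2, 3, 4, 5, 6, 7, 8].
  Class 4 (3 blocks): {2,4,5}; {1,7,8}; {0,3,6}. Points covered: [0, 1, 2, 3, 4, 5, 6, 7, 8].
All classes full (size 3)? YES. All classes cover every point? YES.
Resolvable? YES.

YES


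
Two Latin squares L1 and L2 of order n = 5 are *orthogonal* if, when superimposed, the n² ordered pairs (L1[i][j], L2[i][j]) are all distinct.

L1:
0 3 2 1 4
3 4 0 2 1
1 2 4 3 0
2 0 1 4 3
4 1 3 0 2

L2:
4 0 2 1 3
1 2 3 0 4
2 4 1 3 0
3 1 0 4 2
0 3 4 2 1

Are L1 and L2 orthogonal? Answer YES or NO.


Form the n² = 25 superimposed pairs (L1[i][j], L2[i][j]), row by row (rows and columns indexed from 0):
row 0: (0,4) (3,0) (2,2) (1,1) (4,3)
row 1: (3,1) (4,2) (0,3) (2,0) (1,4)
row 2: (1,2) (2,4) (4,1) (3,3) (0,0)
row 3: (2,3) (0,1) (1,0) (4,4) (3,2)
row 4: (4,0) (1,3) (3,4) (0,2) (2,1)
Orthogonality requires all 25 pairs distinct.
Check by first coordinate: for each symbol s of L1, list the L2 entries in the n cells where L1 = s; they must all differ.
  L1 = 0: L2 entries (in reading order) 4, 3, 0, 1, 2 — all 5 distinct ✓
  L1 = 1: L2 entries (in reading order) 1, 4, 2, 0, 3 — all 5 distinct ✓
  L1 = 2: L2 entries (in reading order) 2, 0, 4, 3, 1 — all 5 distinct ✓
  L1 = 3: L2 entries (in reading order) 0, 1, 3, 2, 4 — all 5 distinct ✓
  L1 = 4: L2 entries (in reading order) 3, 2, 1, 4, 0 — all 5 distinct ✓
Every symbol of L1 meets every symbol of L2 exactly once, so all 25 pairs are distinct (25 of 25).
Conclusion: YES.

YES


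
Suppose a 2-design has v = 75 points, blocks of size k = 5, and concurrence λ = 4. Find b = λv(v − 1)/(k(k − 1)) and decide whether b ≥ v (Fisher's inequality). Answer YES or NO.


b = λv(v − 1)/(k(k − 1)) = 4·75·74/(5·4) = 22200/20 = 1110.
Compare with v = 75: b ≥ v, so Fisher's inequality holds.

YES


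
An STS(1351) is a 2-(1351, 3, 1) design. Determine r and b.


An STS(v) is a 2-(v, 3, 1) BIBD: block size k = 3, λ = 1.
Replication: r(k − 1) = λ(v − 1) ⇒ r·2 = 1351 − 1 = 1350 ⇒ r = 675.
Block count: b = v(v − 1)/6 = 1351·1350/6 = 1823850/6 = 303975.

r = 675, b = 303975.


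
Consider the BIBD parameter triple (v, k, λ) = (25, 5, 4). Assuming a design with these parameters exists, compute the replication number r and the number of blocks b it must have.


Any 2-(v, k, λ) BIBD satisfies two necessary conditions:
  (i)  Each point sits in r blocks, and counting incidences through any fixed point gives r(k − 1) = λ(v − 1), so r = λ(v − 1)/(k − 1).
  (ii) Total incidences bk = vr, so b = vr/k.
Step 1: r = λ(v − 1)/(k − 1) = 4·(25 − 1)/(5 − 1) = 4·24/4 = 96/4 = 24.
Step 2: b = vr/k = 25·24/5 = 600/5 = 120.
Check integrality: r = 24 ∈ Z ✓, b = 120 ∈ Z ✓.
(These identities are necessary conditions: they determine r and b for any design with these parameters, but do not by themselves prove that one exists.)

r = 24, b = 120.


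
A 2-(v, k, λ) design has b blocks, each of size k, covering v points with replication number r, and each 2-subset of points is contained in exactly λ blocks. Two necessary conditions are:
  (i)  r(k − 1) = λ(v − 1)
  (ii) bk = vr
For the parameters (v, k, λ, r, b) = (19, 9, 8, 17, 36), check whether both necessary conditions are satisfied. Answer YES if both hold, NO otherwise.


Condition (i): r(k − 1) = 17·8 = 136; λ(v − 1) = 8·18 = 144. Match? NO.
Condition (ii): bk = 36·9 = 324; vr = 19·17 = 323. Match? NO.
Both conditions hold? NO.

NO


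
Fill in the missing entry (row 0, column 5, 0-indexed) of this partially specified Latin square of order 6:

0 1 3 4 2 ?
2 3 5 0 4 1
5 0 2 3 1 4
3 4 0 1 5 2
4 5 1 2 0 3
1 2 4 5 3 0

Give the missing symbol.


Row 0 contains symbols [0, 1, 2, 3, 4] — missing [5].
Column 5 contains symbols [0, 1, 2, 3, 4] — missing [5].
The missing symbol must appear in both missing sets; intersection = [5].
Therefore the hidden value is 5.

Missing value = 5.
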